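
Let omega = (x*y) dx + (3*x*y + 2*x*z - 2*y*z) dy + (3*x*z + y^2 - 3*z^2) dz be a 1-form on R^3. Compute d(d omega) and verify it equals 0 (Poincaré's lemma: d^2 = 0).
d(d omega) = 0

Step 1: d omega = sum_{i<j} (∂f_j/∂x_i - ∂f_i/∂x_j) dx_i ∧ dx_j:
  coeff of dx ∧ dy: -x + 3*y + 2*z
  coeff of dx ∧ dz: 3*z
  coeff of dy ∧ dz: -2*x + 4*y
Step 2: Apply d again to each 2-form coefficient. The only possible 3-form in R^3 is dx ∧ dy ∧ dz, with coefficient
  ∂(coeff of dy∧dz)/∂x - ∂(coeff of dx∧dz)/∂y + ∂(coeff of dx∧dy)/∂z
  = ∂/∂x (-2*x + 4*y) - ∂/∂y (3*z) + ∂/∂z (-x + 3*y + 2*z).
Each of these terms simplifies to sums of mixed partials that cancel in pairs. The result is 0 (by equality of mixed partials for smooth functions — Schwarz / Clairaut).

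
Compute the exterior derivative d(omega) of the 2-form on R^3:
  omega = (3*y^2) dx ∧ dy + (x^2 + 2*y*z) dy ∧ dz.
d(omega) = (2*x) dx ∧ dy ∧ dz

For a 2-form omega = sum_{i<j} g_{ij} dx_i ∧ dx_j, the exterior derivative is
  d(omega) = sum_{i<j} d(g_{ij}) ∧ dx_i ∧ dx_j = sum_{i<j, k} (∂g_{ij}/∂x_k) dx_k ∧ dx_i ∧ dx_j.
Expand each term, using dx_k ∧ dx_i ∧ dx_j = sgn(permutation) dx_{(a)} ∧ dx_{(b)} ∧ dx_{(c)} with (a < b < c) sorted:
  d(x^2 + 2*y*z) includes (∂/∂x)(x^2 + 2*y*z) dx = (2*x) dx, which multiplied by dy ∧ dz gives (2*x) dx ∧ dy ∧ dz
Collecting like 3-forms: d(omega) = (2*x) dx ∧ dy ∧ dz.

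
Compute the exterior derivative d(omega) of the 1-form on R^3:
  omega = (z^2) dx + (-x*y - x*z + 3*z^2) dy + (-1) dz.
d(omega) = (-y - z) dx ∧ dy + (-2*z) dx ∧ dz + (x - 6*z) dy ∧ dz

For a 1-form omega = sum_i f_i dx_i, the exterior derivative is
  d(omega) = sum_{i < j} (∂f_j/∂x_i - ∂f_i/∂x_j) dx_i ∧ dx_j.
  coefficient of dx ∧ dy: ∂f_2/∂x - ∂f_1/∂y = ∂(-x*y - x*z + 3*z^2)/∂x - ∂(z^2)/∂y = -y - z
  coefficient of dx ∧ dz: ∂f_3/∂x - ∂f_1/∂z = ∂(-1)/∂x - ∂(z^2)/∂z = -2*z
  coefficient of dy ∧ dz: ∂f_3/∂y - ∂f_2/∂z = ∂(-1)/∂y - ∂(-x*y - x*z + 3*z^2)/∂z = x - 6*z
Assembling: d(omega) = (-y - z) dx ∧ dy + (-2*z) dx ∧ dz + (x - 6*z) dy ∧ dz.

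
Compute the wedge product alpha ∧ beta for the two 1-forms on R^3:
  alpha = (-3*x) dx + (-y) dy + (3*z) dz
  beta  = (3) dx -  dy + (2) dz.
alpha ∧ beta = (3*x + 3*y) dx ∧ dy + (-6*x - 9*z) dx ∧ dz + (-2*y + 3*z) dy ∧ dz

Distribute the wedge, using dx_i ∧ dx_j = -dx_j ∧ dx_i and dx_i ∧ dx_i = 0. For each pair (i, j) with i < j, the coefficient of dx_i ∧ dx_j in alpha ∧ beta is (alpha_i * beta_j - alpha_j * beta_i). Collecting: alpha ∧ beta = (3*x + 3*y) dx ∧ dy + (-6*x - 9*z) dx ∧ dz + (-2*y + 3*z) dy ∧ dz.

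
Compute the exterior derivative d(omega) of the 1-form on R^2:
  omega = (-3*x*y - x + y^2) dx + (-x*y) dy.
d(omega) = (3*x - 3*y) dx ∧ dy

For a 1-form omega = sum_i f_i dx_i, the exterior derivative is
  d(omega) = sum_{i < j} (∂f_j/∂x_i - ∂f_i/∂x_j) dx_i ∧ dx_j.
  coefficient of dx ∧ dy: ∂f_2/∂x - ∂f_1/∂y = ∂(-x*y)/∂x - ∂(-3*x*y - x + y^2)/∂y = 3*x - 3*y
Assembling: d(omega) = (3*x - 3*y) dx ∧ dy.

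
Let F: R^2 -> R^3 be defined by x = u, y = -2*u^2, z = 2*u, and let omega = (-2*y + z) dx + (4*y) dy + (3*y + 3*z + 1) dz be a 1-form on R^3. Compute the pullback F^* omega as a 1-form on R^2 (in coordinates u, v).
F^* omega = (32*u^3 - 8*u^2 + 14*u + 2) du

Using F^*(f dg) = (f ∘ F) d(g ∘ F), substitute each coordinate x_i by F_i(u, v) in f_i, and replace dx_i by d F_i = (∂F_i/∂u) du + (∂F_i/∂v) dv.
  For the x component: f_1(F) = 2*u*(2*u + 1); d F_1 = (1) du + (0) dv
  For the y component: f_2(F) = -8*u^2; d F_2 = (-4*u) du + (0) dv
  For the z component: f_3(F) = -6*u^2 + 6*u + 1; d F_3 = (2) du + (0) dv
Combining and collecting du, dv coefficients:
  coeff of du: 32*u^3 - 8*u^2 + 14*u + 2
  coeff of dv: 0
F^* omega = (32*u^3 - 8*u^2 + 14*u + 2) du.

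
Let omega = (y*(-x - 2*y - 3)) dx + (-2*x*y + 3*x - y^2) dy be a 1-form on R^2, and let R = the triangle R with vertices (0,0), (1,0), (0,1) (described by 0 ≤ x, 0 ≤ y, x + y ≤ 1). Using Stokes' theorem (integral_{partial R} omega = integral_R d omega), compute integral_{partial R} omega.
integral_(partial R) omega = 7/2

Stokes: integral_partial_R omega = integral_R d omega with d omega = (∂Q/∂x - ∂P/∂y) dx ∧ dy.
  ∂Q/∂x = 3 - 2*y
  ∂P/∂y = -x - 4*y - 3
  integrand = ∂Q/∂x - ∂P/∂y = x + 2*y + 6.
Integrating over R: integral_0^1 integral_0^{1-x} (x + 2*y + 6) dy dx = 7/2.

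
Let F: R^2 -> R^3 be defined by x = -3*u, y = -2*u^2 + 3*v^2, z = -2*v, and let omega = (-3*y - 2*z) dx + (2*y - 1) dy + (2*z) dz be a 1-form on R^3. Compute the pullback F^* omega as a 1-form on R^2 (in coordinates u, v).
F^* omega = (16*u^3 - 18*u^2 - 24*u*v^2 + 4*u + 27*v^2 - 12*v) du + (2*v*(-12*u^2 + 18*v^2 + 1)) dv

Using F^*(f dg) = (f ∘ F) d(g ∘ F), substitute each coordinate x_i by F_i(u, v) in f_i, and replace dx_i by d F_i = (∂F_i/∂u) du + (∂F_i/∂v) dv.
  For the x component: f_1(F) = 6*u^2 - 9*v^2 + 4*v; d F_1 = (-3) du + (0) dv
  For the y component: f_2(F) = -4*u^2 + 6*v^2 - 1; d F_2 = (-4*u) du + (6*v) dv
  For the z component: f_3(F) = -4*v; d F_3 = (0) du + (-2) dv
Combining and collecting du, dv coefficients:
  coeff of du: 16*u^3 - 18*u^2 - 24*u*v^2 + 4*u + 27*v^2 - 12*v
  coeff of dv: 2*v*(-12*u^2 + 18*v^2 + 1)
F^* omega = (16*u^3 - 18*u^2 - 24*u*v^2 + 4*u + 27*v^2 - 12*v) du + (2*v*(-12*u^2 + 18*v^2 + 1)) dv.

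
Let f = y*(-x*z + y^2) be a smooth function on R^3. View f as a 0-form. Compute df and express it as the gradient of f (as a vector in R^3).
df = (-y*z) dx + (-x*z + 3*y^2) dy + (-x*y) dz; grad f = (-y*z, -x*z + 3*y^2, -x*y)

For a 0-form f, d f = (∂f/∂x) dx + (∂f/∂y) dy + (∂f/∂z) dz. The components of the vector representation are exactly the entries of grad f in Cartesian coordinates:
  ∂f/∂x = -y*z
  ∂f/∂y = -x*z + 3*y^2
  ∂f/∂z = -x*y.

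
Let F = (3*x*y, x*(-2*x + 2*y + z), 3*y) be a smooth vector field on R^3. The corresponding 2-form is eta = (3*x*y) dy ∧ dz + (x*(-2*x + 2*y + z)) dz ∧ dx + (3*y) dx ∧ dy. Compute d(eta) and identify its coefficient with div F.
d(eta) = (2*x + 3*y) dx ∧ dy ∧ dz; div F = 2*x + 3*y

For a 2-form in R^3 of the form above, applying d gives a 3-form with coefficient ∂P/∂x + ∂Q/∂y + ∂R/∂z:
  ∂P/∂x = 3*y
  ∂Q/∂y = 2*x
  ∂R/∂z = 0
Sum = 2*x + 3*y, which is exactly div F.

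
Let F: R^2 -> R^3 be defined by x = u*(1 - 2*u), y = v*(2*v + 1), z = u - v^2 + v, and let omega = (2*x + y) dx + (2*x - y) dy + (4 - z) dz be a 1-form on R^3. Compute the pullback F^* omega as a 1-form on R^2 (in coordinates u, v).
F^* omega = (16*u^3 - 12*u^2 - 8*u*v^2 - 4*u*v + u + 3*v^2 + 4) du + (-16*u^2*v - 4*u^2 + 10*u*v + u - 10*v^3 - 3*v^2 - 10*v + 4) dv

Using F^*(f dg) = (f ∘ F) d(g ∘ F), substitute each coordinate x_i by F_i(u, v) in f_i, and replace dx_i by d F_i = (∂F_i/∂u) du + (∂F_i/∂v) dv.
  For the x component: f_1(F) = -4*u^2 + 2*u + 2*v^2 + v; d F_1 = (1 - 4*u) du + (0) dv
  For the y component: f_2(F) = -4*u^2 + 2*u - 2*v^2 - v; d F_2 = (0) du + (4*v + 1) dv
  For the z component: f_3(F) = -u + v^2 - v + 4; d F_3 = (1) du + (1 - 2*v) dv
Combining and collecting du, dv coefficients:
  coeff of du: 16*u^3 - 12*u^2 - 8*u*v^2 - 4*u*v + u + 3*v^2 + 4
  coeff of dv: -16*u^2*v - 4*u^2 + 10*u*v + u - 10*v^3 - 3*v^2 - 10*v + 4
F^* omega = (16*u^3 - 12*u^2 - 8*u*v^2 - 4*u*v + u + 3*v^2 + 4) du + (-16*u^2*v - 4*u^2 + 10*u*v + u - 10*v^3 - 3*v^2 - 10*v + 4) dv.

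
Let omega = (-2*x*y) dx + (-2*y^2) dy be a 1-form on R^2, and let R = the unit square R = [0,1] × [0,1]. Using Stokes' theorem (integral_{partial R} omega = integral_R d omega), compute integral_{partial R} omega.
integral_(partial R) omega = 1

Stokes: integral_partial_R omega = integral_R d omega with d omega = (∂Q/∂x - ∂P/∂y) dx ∧ dy.
  ∂Q/∂x = 0
  ∂P/∂y = -2*x
  integrand = ∂Q/∂x - ∂P/∂y = 2*x.
Integrating over R: integral_0^1 integral_0^1 (2*x) dx dy = 1.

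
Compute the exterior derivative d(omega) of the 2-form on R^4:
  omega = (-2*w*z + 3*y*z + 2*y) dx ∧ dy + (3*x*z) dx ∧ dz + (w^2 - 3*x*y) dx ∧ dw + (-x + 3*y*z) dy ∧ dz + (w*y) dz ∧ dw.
d(omega) = (-2*w + 3*y - 1) dx ∧ dy ∧ dz + (3*x - 2*z) dx ∧ dy ∧ dw + (w) dy ∧ dz ∧ dw

For a 2-form omega = sum_{i<j} g_{ij} dx_i ∧ dx_j, the exterior derivative is
  d(omega) = sum_{i<j} d(g_{ij}) ∧ dx_i ∧ dx_j = sum_{i<j, k} (∂g_{ij}/∂x_k) dx_k ∧ dx_i ∧ dx_j.
Expand each term, using dx_k ∧ dx_i ∧ dx_j = sgn(permutation) dx_{(a)} ∧ dx_{(b)} ∧ dx_{(c)} with (a < b < c) sorted:
  d(-2*w*z + 3*y*z + 2*y) includes (∂/∂z)(-2*w*z + 3*y*z + 2*y) dz = (-2*w + 3*y) dz, which multiplied by dx ∧ dy gives (-2*w + 3*y) dx ∧ dy ∧ dz
  d(-2*w*z + 3*y*z + 2*y) includes (∂/∂w)(-2*w*z + 3*y*z + 2*y) dw = (-2*z) dw, which multiplied by dx ∧ dy gives (-2*z) dx ∧ dy ∧ dw
  d(w^2 - 3*x*y) includes (∂/∂y)(w^2 - 3*x*y) dy = (-3*x) dy, which multiplied by dx ∧ dw gives (3*x) dx ∧ dy ∧ dw
  d(-x + 3*y*z) includes (∂/∂x)(-x + 3*y*z) dx = (-1) dx, which multiplied by dy ∧ dz gives (-1) dx ∧ dy ∧ dz
  d(w*y) includes (∂/∂y)(w*y) dy = (w) dy, which multiplied by dz ∧ dw gives (w) dy ∧ dz ∧ dw
Collecting like 3-forms: d(omega) = (-2*w + 3*y - 1) dx ∧ dy ∧ dz + (3*x - 2*z) dx ∧ dy ∧ dw + (w) dy ∧ dz ∧ dw.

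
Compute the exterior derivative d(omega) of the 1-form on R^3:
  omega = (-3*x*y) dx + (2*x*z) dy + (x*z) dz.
d(omega) = (3*x + 2*z) dx ∧ dy + (z) dx ∧ dz + (-2*x) dy ∧ dz

For a 1-form omega = sum_i f_i dx_i, the exterior derivative is
  d(omega) = sum_{i < j} (∂f_j/∂x_i - ∂f_i/∂x_j) dx_i ∧ dx_j.
  coefficient of dx ∧ dy: ∂f_2/∂x - ∂f_1/∂y = ∂(2*x*z)/∂x - ∂(-3*x*y)/∂y = 3*x + 2*z
  coefficient of dx ∧ dz: ∂f_3/∂x - ∂f_1/∂z = ∂(x*z)/∂x - ∂(-3*x*y)/∂z = z
  coefficient of dy ∧ dz: ∂f_3/∂y - ∂f_2/∂z = ∂(x*z)/∂y - ∂(2*x*z)/∂z = -2*x
Assembling: d(omega) = (3*x + 2*z) dx ∧ dy + (z) dx ∧ dz + (-2*x) dy ∧ dz.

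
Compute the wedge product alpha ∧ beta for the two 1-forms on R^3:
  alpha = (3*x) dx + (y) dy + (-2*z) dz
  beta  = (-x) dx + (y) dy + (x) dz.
alpha ∧ beta = (4*x*y) dx ∧ dy + (x*(3*x - 2*z)) dx ∧ dz + (y*(x + 2*z)) dy ∧ dz

Distribute the wedge, using dx_i ∧ dx_j = -dx_j ∧ dx_i and dx_i ∧ dx_i = 0. For each pair (i, j) with i < j, the coefficient of dx_i ∧ dx_j in alpha ∧ beta is (alpha_i * beta_j - alpha_j * beta_i). Collecting: alpha ∧ beta = (4*x*y) dx ∧ dy + (x*(3*x - 2*z)) dx ∧ dz + (y*(x + 2*z)) dy ∧ dz.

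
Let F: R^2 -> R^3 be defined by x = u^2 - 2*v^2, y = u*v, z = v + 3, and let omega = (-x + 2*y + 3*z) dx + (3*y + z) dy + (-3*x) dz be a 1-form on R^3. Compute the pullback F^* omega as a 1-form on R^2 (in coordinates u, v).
F^* omega = (-2*u^3 + 4*u^2*v + 7*u*v^2 + 6*u*v + 18*u + v^2 + 3*v) du + (7*u^2*v - 3*u^2 - 8*u*v^2 + u*v + 3*u - 8*v^3 - 6*v^2 - 36*v) dv

Using F^*(f dg) = (f ∘ F) d(g ∘ F), substitute each coordinate x_i by F_i(u, v) in f_i, and replace dx_i by d F_i = (∂F_i/∂u) du + (∂F_i/∂v) dv.
  For the x component: f_1(F) = -u^2 + 2*u*v + 2*v^2 + 3*v + 9; d F_1 = (2*u) du + (-4*v) dv
  For the y component: f_2(F) = 3*u*v + v + 3; d F_2 = (v) du + (u) dv
  For the z component: f_3(F) = -3*u^2 + 6*v^2; d F_3 = (0) du + (1) dv
Combining and collecting du, dv coefficients:
  coeff of du: -2*u^3 + 4*u^2*v + 7*u*v^2 + 6*u*v + 18*u + v^2 + 3*v
  coeff of dv: 7*u^2*v - 3*u^2 - 8*u*v^2 + u*v + 3*u - 8*v^3 - 6*v^2 - 36*v
F^* omega = (-2*u^3 + 4*u^2*v + 7*u*v^2 + 6*u*v + 18*u + v^2 + 3*v) du + (7*u^2*v - 3*u^2 - 8*u*v^2 + u*v + 3*u - 8*v^3 - 6*v^2 - 36*v) dv.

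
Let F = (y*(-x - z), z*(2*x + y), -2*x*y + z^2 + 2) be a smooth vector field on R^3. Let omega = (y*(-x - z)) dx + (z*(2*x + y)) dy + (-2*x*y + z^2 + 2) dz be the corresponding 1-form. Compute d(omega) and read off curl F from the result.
d(omega) = (-4*x - y) dy ∧ dz + (y) dz ∧ dx + (x + 3*z) dx ∧ dy; curl F = (-4*x - y, y, x + 3*z)

d omega = sum_{i<j} (∂f_j/∂x_i - ∂f_i/∂x_j) dx_i ∧ dx_j. Under the identification (dy ∧ dz, dz ∧ dx, dx ∧ dy) ↔ (e_x, e_y, e_z), the coefficients are exactly the components of curl F. Compute:
  ∂R/∂y - ∂Q/∂z = (-2*x) - (2*x + y) = -4*x - y
  ∂P/∂z - ∂R/∂x = (-y) - (-2*y) = y
  ∂Q/∂x - ∂P/∂y = (2*z) - (-x - z) = x + 3*z.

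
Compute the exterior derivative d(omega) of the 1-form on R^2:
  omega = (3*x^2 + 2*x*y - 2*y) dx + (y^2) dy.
d(omega) = (2 - 2*x) dx ∧ dy

For a 1-form omega = sum_i f_i dx_i, the exterior derivative is
  d(omega) = sum_{i < j} (∂f_j/∂x_i - ∂f_i/∂x_j) dx_i ∧ dx_j.
  coefficient of dx ∧ dy: ∂f_2/∂x - ∂f_1/∂y = ∂(y^2)/∂x - ∂(3*x^2 + 2*x*y - 2*y)/∂y = 2 - 2*x
Assembling: d(omega) = (2 - 2*x) dx ∧ dy.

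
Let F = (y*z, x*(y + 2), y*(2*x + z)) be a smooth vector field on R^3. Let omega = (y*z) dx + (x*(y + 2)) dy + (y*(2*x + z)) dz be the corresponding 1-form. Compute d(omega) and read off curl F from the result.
d(omega) = (2*x + z) dy ∧ dz + (-y) dz ∧ dx + (y - z + 2) dx ∧ dy; curl F = (2*x + z, -y, y - z + 2)

d omega = sum_{i<j} (∂f_j/∂x_i - ∂f_i/∂x_j) dx_i ∧ dx_j. Under the identification (dy ∧ dz, dz ∧ dx, dx ∧ dy) ↔ (e_x, e_y, e_z), the coefficients are exactly the components of curl F. Compute:
  ∂R/∂y - ∂Q/∂z = (2*x + z) - (0) = 2*x + z
  ∂P/∂z - ∂R/∂x = (y) - (2*y) = -y
  ∂Q/∂x - ∂P/∂y = (y + 2) - (z) = y - z + 2.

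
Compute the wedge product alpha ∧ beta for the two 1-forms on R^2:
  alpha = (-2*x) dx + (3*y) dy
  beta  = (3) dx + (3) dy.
alpha ∧ beta = (-6*x - 9*y) dx ∧ dy

Distribute the wedge, using dx_i ∧ dx_j = -dx_j ∧ dx_i and dx_i ∧ dx_i = 0. For each pair (i, j) with i < j, the coefficient of dx_i ∧ dx_j in alpha ∧ beta is (alpha_i * beta_j - alpha_j * beta_i). Collecting: alpha ∧ beta = (-6*x - 9*y) dx ∧ dy.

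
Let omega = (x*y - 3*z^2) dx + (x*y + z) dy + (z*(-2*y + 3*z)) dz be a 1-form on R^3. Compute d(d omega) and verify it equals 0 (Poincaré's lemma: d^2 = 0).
d(d omega) = 0

Step 1: d omega = sum_{i<j} (∂f_j/∂x_i - ∂f_i/∂x_j) dx_i ∧ dx_j:
  coeff of dx ∧ dy: -x + y
  coeff of dx ∧ dz: 6*z
  coeff of dy ∧ dz: -2*z - 1
Step 2: Apply d again to each 2-form coefficient. The only possible 3-form in R^3 is dx ∧ dy ∧ dz, with coefficient
  ∂(coeff of dy∧dz)/∂x - ∂(coeff of dx∧dz)/∂y + ∂(coeff of dx∧dy)/∂z
  = ∂/∂x (-2*z - 1) - ∂/∂y (6*z) + ∂/∂z (-x + y).
Each of these terms simplifies to sums of mixed partials that cancel in pairs. The result is 0 (by equality of mixed partials for smooth functions — Schwarz / Clairaut).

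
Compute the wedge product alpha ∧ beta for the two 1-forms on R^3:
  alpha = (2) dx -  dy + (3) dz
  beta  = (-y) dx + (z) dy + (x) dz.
alpha ∧ beta = (-y + 2*z) dx ∧ dy + (2*x + 3*y) dx ∧ dz + (-x - 3*z) dy ∧ dz

Distribute the wedge, using dx_i ∧ dx_j = -dx_j ∧ dx_i and dx_i ∧ dx_i = 0. For each pair (i, j) with i < j, the coefficient of dx_i ∧ dx_j in alpha ∧ beta is (alpha_i * beta_j - alpha_j * beta_i). Collecting: alpha ∧ beta = (-y + 2*z) dx ∧ dy + (2*x + 3*y) dx ∧ dz + (-x - 3*z) dy ∧ dz.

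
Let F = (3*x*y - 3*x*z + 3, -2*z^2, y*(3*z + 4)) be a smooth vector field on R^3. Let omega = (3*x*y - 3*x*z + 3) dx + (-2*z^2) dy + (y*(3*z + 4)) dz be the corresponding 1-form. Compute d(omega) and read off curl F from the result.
d(omega) = (7*z + 4) dy ∧ dz + (-3*x) dz ∧ dx + (-3*x) dx ∧ dy; curl F = (7*z + 4, -3*x, -3*x)

d omega = sum_{i<j} (∂f_j/∂x_i - ∂f_i/∂x_j) dx_i ∧ dx_j. Under the identification (dy ∧ dz, dz ∧ dx, dx ∧ dy) ↔ (e_x, e_y, e_z), the coefficients are exactly the components of curl F. Compute:
  ∂R/∂y - ∂Q/∂z = (3*z + 4) - (-4*z) = 7*z + 4
  ∂P/∂z - ∂R/∂x = (-3*x) - (0) = -3*x
  ∂Q/∂x - ∂P/∂y = (0) - (3*x) = -3*x.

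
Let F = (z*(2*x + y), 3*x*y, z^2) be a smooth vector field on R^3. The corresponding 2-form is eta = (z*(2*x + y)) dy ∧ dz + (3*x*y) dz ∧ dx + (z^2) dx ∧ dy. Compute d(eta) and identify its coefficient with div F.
d(eta) = (3*x + 4*z) dx ∧ dy ∧ dz; div F = 3*x + 4*z

For a 2-form in R^3 of the form above, applying d gives a 3-form with coefficient ∂P/∂x + ∂Q/∂y + ∂R/∂z:
  ∂P/∂x = 2*z
  ∂Q/∂y = 3*x
  ∂R/∂z = 2*z
Sum = 3*x + 4*z, which is exactly div F.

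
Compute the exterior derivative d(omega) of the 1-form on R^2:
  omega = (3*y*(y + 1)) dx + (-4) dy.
d(omega) = (-6*y - 3) dx ∧ dy

For a 1-form omega = sum_i f_i dx_i, the exterior derivative is
  d(omega) = sum_{i < j} (∂f_j/∂x_i - ∂f_i/∂x_j) dx_i ∧ dx_j.
  coefficient of dx ∧ dy: ∂f_2/∂x - ∂f_1/∂y = ∂(-4)/∂x - ∂(3*y*(y + 1))/∂y = -6*y - 3
Assembling: d(omega) = (-6*y - 3) dx ∧ dy.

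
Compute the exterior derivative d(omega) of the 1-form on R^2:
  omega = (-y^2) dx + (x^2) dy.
d(omega) = (2*x + 2*y) dx ∧ dy

For a 1-form omega = sum_i f_i dx_i, the exterior derivative is
  d(omega) = sum_{i < j} (∂f_j/∂x_i - ∂f_i/∂x_j) dx_i ∧ dx_j.
  coefficient of dx ∧ dy: ∂f_2/∂x - ∂f_1/∂y = ∂(x^2)/∂x - ∂(-y^2)/∂y = 2*x + 2*y
Assembling: d(omega) = (2*x + 2*y) dx ∧ dy.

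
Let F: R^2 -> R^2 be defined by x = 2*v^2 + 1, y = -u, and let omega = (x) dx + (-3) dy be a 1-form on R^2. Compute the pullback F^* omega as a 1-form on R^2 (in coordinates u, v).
F^* omega = (3) du + (8*v^3 + 4*v) dv

Using F^*(f dg) = (f ∘ F) d(g ∘ F), substitute each coordinate x_i by F_i(u, v) in f_i, and replace dx_i by d F_i = (∂F_i/∂u) du + (∂F_i/∂v) dv.
  For the x component: f_1(F) = 2*v^2 + 1; d F_1 = (0) du + (4*v) dv
  For the y component: f_2(F) = -3; d F_2 = (-1) du + (0) dv
Combining and collecting du, dv coefficients:
  coeff of du: 3
  coeff of dv: 8*v^3 + 4*v
F^* omega = (3) du + (8*v^3 + 4*v) dv.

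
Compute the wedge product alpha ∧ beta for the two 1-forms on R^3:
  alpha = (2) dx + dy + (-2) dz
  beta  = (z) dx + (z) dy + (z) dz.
alpha ∧ beta = (z) dx ∧ dy + (4*z) dx ∧ dz + (3*z) dy ∧ dz

Distribute the wedge, using dx_i ∧ dx_j = -dx_j ∧ dx_i and dx_i ∧ dx_i = 0. For each pair (i, j) with i < j, the coefficient of dx_i ∧ dx_j in alpha ∧ beta is (alpha_i * beta_j - alpha_j * beta_i). Collecting: alpha ∧ beta = (z) dx ∧ dy + (4*z) dx ∧ dz + (3*z) dy ∧ dz.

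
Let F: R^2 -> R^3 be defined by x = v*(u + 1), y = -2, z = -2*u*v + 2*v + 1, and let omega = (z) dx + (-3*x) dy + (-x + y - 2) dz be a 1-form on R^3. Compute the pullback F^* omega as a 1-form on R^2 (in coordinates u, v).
F^* omega = (v*(4*v + 9)) du + (9*u - 7) dv

Using F^*(f dg) = (f ∘ F) d(g ∘ F), substitute each coordinate x_i by F_i(u, v) in f_i, and replace dx_i by d F_i = (∂F_i/∂u) du + (∂F_i/∂v) dv.
  For the x component: f_1(F) = -2*u*v + 2*v + 1; d F_1 = (v) du + (u + 1) dv
  For the y component: f_2(F) = 3*v*(-u - 1); d F_2 = (0) du + (0) dv
  For the z component: f_3(F) = -u*v - v - 4; d F_3 = (-2*v) du + (2 - 2*u) dv
Combining and collecting du, dv coefficients:
  coeff of du: v*(4*v + 9)
  coeff of dv: 9*u - 7
F^* omega = (v*(4*v + 9)) du + (9*u - 7) dv.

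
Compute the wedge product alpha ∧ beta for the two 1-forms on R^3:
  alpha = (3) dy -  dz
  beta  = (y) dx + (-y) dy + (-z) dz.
alpha ∧ beta = (-3*y) dx ∧ dy + (-y - 3*z) dy ∧ dz + (y) dx ∧ dz

Distribute the wedge, using dx_i ∧ dx_j = -dx_j ∧ dx_i and dx_i ∧ dx_i = 0. For each pair (i, j) with i < j, the coefficient of dx_i ∧ dx_j in alpha ∧ beta is (alpha_i * beta_j - alpha_j * beta_i). Collecting: alpha ∧ beta = (-3*y) dx ∧ dy + (-y - 3*z) dy ∧ dz + (y) dx ∧ dz.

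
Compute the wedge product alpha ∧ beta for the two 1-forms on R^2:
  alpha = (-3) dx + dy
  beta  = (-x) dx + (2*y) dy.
alpha ∧ beta = (x - 6*y) dx ∧ dy

Distribute the wedge, using dx_i ∧ dx_j = -dx_j ∧ dx_i and dx_i ∧ dx_i = 0. For each pair (i, j) with i < j, the coefficient of dx_i ∧ dx_j in alpha ∧ beta is (alpha_i * beta_j - alpha_j * beta_i). Collecting: alpha ∧ beta = (x - 6*y) dx ∧ dy.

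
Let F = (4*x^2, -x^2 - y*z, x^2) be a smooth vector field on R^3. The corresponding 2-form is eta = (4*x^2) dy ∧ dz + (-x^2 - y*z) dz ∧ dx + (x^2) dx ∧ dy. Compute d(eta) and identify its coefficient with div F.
d(eta) = (8*x - z) dx ∧ dy ∧ dz; div F = 8*x - z

For a 2-form in R^3 of the form above, applying d gives a 3-form with coefficient ∂P/∂x + ∂Q/∂y + ∂R/∂z:
  ∂P/∂x = 8*x
  ∂Q/∂y = -z
  ∂R/∂z = 0
Sum = 8*x - z, which is exactly div F.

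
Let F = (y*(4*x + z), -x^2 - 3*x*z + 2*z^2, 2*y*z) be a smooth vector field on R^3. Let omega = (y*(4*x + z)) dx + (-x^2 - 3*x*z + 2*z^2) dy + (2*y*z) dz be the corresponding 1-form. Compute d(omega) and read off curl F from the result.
d(omega) = (3*x - 2*z) dy ∧ dz + (y) dz ∧ dx + (-6*x - 4*z) dx ∧ dy; curl F = (3*x - 2*z, y, -6*x - 4*z)

d omega = sum_{i<j} (∂f_j/∂x_i - ∂f_i/∂x_j) dx_i ∧ dx_j. Under the identification (dy ∧ dz, dz ∧ dx, dx ∧ dy) ↔ (e_x, e_y, e_z), the coefficients are exactly the components of curl F. Compute:
  ∂R/∂y - ∂Q/∂z = (2*z) - (-3*x + 4*z) = 3*x - 2*z
  ∂P/∂z - ∂R/∂x = (y) - (0) = y
  ∂Q/∂x - ∂P/∂y = (-2*x - 3*z) - (4*x + z) = -6*x - 4*z.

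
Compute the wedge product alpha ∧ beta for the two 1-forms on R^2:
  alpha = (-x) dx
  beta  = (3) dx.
alpha ∧ beta = 0

Distribute the wedge, using dx_i ∧ dx_j = -dx_j ∧ dx_i and dx_i ∧ dx_i = 0. For each pair (i, j) with i < j, the coefficient of dx_i ∧ dx_j in alpha ∧ beta is (alpha_i * beta_j - alpha_j * beta_i). Collecting: alpha ∧ beta = 0.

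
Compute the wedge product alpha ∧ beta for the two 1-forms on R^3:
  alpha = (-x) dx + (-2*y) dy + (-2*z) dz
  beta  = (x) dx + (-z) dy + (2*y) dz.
alpha ∧ beta = (x*(2*y + z)) dx ∧ dy + (2*x*(-y + z)) dx ∧ dz + (-4*y^2 - 2*z^2) dy ∧ dz

Distribute the wedge, using dx_i ∧ dx_j = -dx_j ∧ dx_i and dx_i ∧ dx_i = 0. For each pair (i, j) with i < j, the coefficient of dx_i ∧ dx_j in alpha ∧ beta is (alpha_i * beta_j - alpha_j * beta_i). Collecting: alpha ∧ beta = (x*(2*y + z)) dx ∧ dy + (2*x*(-y + z)) dx ∧ dz + (-4*y^2 - 2*z^2) dy ∧ dz.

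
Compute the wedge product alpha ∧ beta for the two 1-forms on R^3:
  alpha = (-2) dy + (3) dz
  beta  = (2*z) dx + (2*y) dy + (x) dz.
alpha ∧ beta = (4*z) dx ∧ dy + (-2*x - 6*y) dy ∧ dz + (-6*z) dx ∧ dz

Distribute the wedge, using dx_i ∧ dx_j = -dx_j ∧ dx_i and dx_i ∧ dx_i = 0. For each pair (i, j) with i < j, the coefficient of dx_i ∧ dx_j in alpha ∧ beta is (alpha_i * beta_j - alpha_j * beta_i). Collecting: alpha ∧ beta = (4*z) dx ∧ dy + (-2*x - 6*y) dy ∧ dz + (-6*z) dx ∧ dz.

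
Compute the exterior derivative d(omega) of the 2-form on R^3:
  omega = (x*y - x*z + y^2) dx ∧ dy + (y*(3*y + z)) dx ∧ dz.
d(omega) = (-x - 6*y - z) dx ∧ dy ∧ dz

For a 2-form omega = sum_{i<j} g_{ij} dx_i ∧ dx_j, the exterior derivative is
  d(omega) = sum_{i<j} d(g_{ij}) ∧ dx_i ∧ dx_j = sum_{i<j, k} (∂g_{ij}/∂x_k) dx_k ∧ dx_i ∧ dx_j.
Expand each term, using dx_k ∧ dx_i ∧ dx_j = sgn(permutation) dx_{(a)} ∧ dx_{(b)} ∧ dx_{(c)} with (a < b < c) sorted:
  d(x*y - x*z + y^2) includes (∂/∂z)(x*y - x*z + y^2) dz = (-x) dz, which multiplied by dx ∧ dy gives (-x) dx ∧ dy ∧ dz
  d(y*(3*y + z)) includes (∂/∂y)(y*(3*y + z)) dy = (6*y + z) dy, which multiplied by dx ∧ dz gives (-6*y - z) dx ∧ dy ∧ dz
Collecting like 3-forms: d(omega) = (-x - 6*y - z) dx ∧ dy ∧ dz.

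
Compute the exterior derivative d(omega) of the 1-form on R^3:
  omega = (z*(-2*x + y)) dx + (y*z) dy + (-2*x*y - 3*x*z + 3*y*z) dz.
d(omega) = (-z) dx ∧ dy + (2*x - 3*y - 3*z) dx ∧ dz + (-2*x - y + 3*z) dy ∧ dz

For a 1-form omega = sum_i f_i dx_i, the exterior derivative is
  d(omega) = sum_{i < j} (∂f_j/∂x_i - ∂f_i/∂x_j) dx_i ∧ dx_j.
  coefficient of dx ∧ dy: ∂f_2/∂x - ∂f_1/∂y = ∂(y*z)/∂x - ∂(z*(-2*x + y))/∂y = -z
  coefficient of dx ∧ dz: ∂f_3/∂x - ∂f_1/∂z = ∂(-2*x*y - 3*x*z + 3*y*z)/∂x - ∂(z*(-2*x + y))/∂z = 2*x - 3*y - 3*z
  coefficient of dy ∧ dz: ∂f_3/∂y - ∂f_2/∂z = ∂(-2*x*y - 3*x*z + 3*y*z)/∂y - ∂(y*z)/∂z = -2*x - y + 3*z
Assembling: d(omega) = (-z) dx ∧ dy + (2*x - 3*y - 3*z) dx ∧ dz + (-2*x - y + 3*z) dy ∧ dz.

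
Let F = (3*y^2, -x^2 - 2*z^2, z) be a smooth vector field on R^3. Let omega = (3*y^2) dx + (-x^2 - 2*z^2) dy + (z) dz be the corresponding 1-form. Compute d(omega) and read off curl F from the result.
d(omega) = (4*z) dy ∧ dz + (0) dz ∧ dx + (-2*x - 6*y) dx ∧ dy; curl F = (4*z, 0, -2*x - 6*y)

d omega = sum_{i<j} (∂f_j/∂x_i - ∂f_i/∂x_j) dx_i ∧ dx_j. Under the identification (dy ∧ dz, dz ∧ dx, dx ∧ dy) ↔ (e_x, e_y, e_z), the coefficients are exactly the components of curl F. Compute:
  ∂R/∂y - ∂Q/∂z = (0) - (-4*z) = 4*z
  ∂P/∂z - ∂R/∂x = (0) - (0) = 0
  ∂Q/∂x - ∂P/∂y = (-2*x) - (6*y) = -2*x - 6*y.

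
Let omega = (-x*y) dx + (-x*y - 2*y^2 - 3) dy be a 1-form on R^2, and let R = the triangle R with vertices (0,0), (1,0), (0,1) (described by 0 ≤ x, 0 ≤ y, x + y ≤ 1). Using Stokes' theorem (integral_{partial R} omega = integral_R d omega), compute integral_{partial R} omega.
integral_(partial R) omega = 0

Stokes: integral_partial_R omega = integral_R d omega with d omega = (∂Q/∂x - ∂P/∂y) dx ∧ dy.
  ∂Q/∂x = -y
  ∂P/∂y = -x
  integrand = ∂Q/∂x - ∂P/∂y = x - y.
Integrating over R: integral_0^1 integral_0^{1-x} (x - y) dy dx = 0.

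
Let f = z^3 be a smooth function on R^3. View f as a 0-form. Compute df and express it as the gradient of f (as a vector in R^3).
df = (0) dx + (0) dy + (3*z^2) dz; grad f = (0, 0, 3*z^2)

For a 0-form f, d f = (∂f/∂x) dx + (∂f/∂y) dy + (∂f/∂z) dz. The components of the vector representation are exactly the entries of grad f in Cartesian coordinates:
  ∂f/∂x = 0
  ∂f/∂y = 0
  ∂f/∂z = 3*z^2.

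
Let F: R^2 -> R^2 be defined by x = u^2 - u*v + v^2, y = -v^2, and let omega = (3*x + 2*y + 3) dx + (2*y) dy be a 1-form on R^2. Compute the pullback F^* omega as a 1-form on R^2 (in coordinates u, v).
F^* omega = (6*u^3 - 9*u^2*v + 5*u*v^2 + 6*u - v^3 - 3*v) du + (-3*u^3 + 9*u^2*v - 7*u*v^2 - 3*u + 6*v^3 + 6*v) dv

Using F^*(f dg) = (f ∘ F) d(g ∘ F), substitute each coordinate x_i by F_i(u, v) in f_i, and replace dx_i by d F_i = (∂F_i/∂u) du + (∂F_i/∂v) dv.
  For the x component: f_1(F) = 3*u^2 - 3*u*v + v^2 + 3; d F_1 = (2*u - v) du + (-u + 2*v) dv
  For the y component: f_2(F) = -2*v^2; d F_2 = (0) du + (-2*v) dv
Combining and collecting du, dv coefficients:
  coeff of du: 6*u^3 - 9*u^2*v + 5*u*v^2 + 6*u - v^3 - 3*v
  coeff of dv: -3*u^3 + 9*u^2*v - 7*u*v^2 - 3*u + 6*v^3 + 6*v
F^* omega = (6*u^3 - 9*u^2*v + 5*u*v^2 + 6*u - v^3 - 3*v) du + (-3*u^3 + 9*u^2*v - 7*u*v^2 - 3*u + 6*v^3 + 6*v) dv.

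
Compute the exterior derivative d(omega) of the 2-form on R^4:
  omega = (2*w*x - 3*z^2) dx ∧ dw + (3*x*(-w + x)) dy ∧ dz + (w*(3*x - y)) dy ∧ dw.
d(omega) = (6*z) dx ∧ dz ∧ dw + (-3*w + 6*x) dx ∧ dy ∧ dz + (-3*x) dy ∧ dz ∧ dw + (3*w) dx ∧ dy ∧ dw

For a 2-form omega = sum_{i<j} g_{ij} dx_i ∧ dx_j, the exterior derivative is
  d(omega) = sum_{i<j} d(g_{ij}) ∧ dx_i ∧ dx_j = sum_{i<j, k} (∂g_{ij}/∂x_k) dx_k ∧ dx_i ∧ dx_j.
Expand each term, using dx_k ∧ dx_i ∧ dx_j = sgn(permutation) dx_{(a)} ∧ dx_{(b)} ∧ dx_{(c)} with (a < b < c) sorted:
  d(2*w*x - 3*z^2) includes (∂/∂z)(2*w*x - 3*z^2) dz = (-6*z) dz, which multiplied by dx ∧ dw gives (6*z) dx ∧ dz ∧ dw
  d(3*x*(-w + x)) includes (∂/∂x)(3*x*(-w + x)) dx = (-3*w + 6*x) dx, which multiplied by dy ∧ dz gives (-3*w + 6*x) dx ∧ dy ∧ dz
  d(3*x*(-w + x)) includes (∂/∂w)(3*x*(-w + x)) dw = (-3*x) dw, which multiplied by dy ∧ dz gives (-3*x) dy ∧ dz ∧ dw
  d(w*(3*x - y)) includes (∂/∂x)(w*(3*x - y)) dx = (3*w) dx, which multiplied by dy ∧ dw gives (3*w) dx ∧ dy ∧ dw
Collecting like 3-forms: d(omega) = (6*z) dx ∧ dz ∧ dw + (-3*w + 6*x) dx ∧ dy ∧ dz + (-3*x) dy ∧ dz ∧ dw + (3*w) dx ∧ dy ∧ dw.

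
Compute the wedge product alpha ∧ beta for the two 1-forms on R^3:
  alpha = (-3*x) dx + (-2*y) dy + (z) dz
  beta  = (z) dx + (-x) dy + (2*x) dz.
alpha ∧ beta = (3*x^2 + 2*y*z) dx ∧ dy + (-6*x^2 - z^2) dx ∧ dz + (x*(-4*y + z)) dy ∧ dz

Distribute the wedge, using dx_i ∧ dx_j = -dx_j ∧ dx_i and dx_i ∧ dx_i = 0. For each pair (i, j) with i < j, the coefficient of dx_i ∧ dx_j in alpha ∧ beta is (alpha_i * beta_j - alpha_j * beta_i). Collecting: alpha ∧ beta = (3*x^2 + 2*y*z) dx ∧ dy + (-6*x^2 - z^2) dx ∧ dz + (x*(-4*y + z)) dy ∧ dz.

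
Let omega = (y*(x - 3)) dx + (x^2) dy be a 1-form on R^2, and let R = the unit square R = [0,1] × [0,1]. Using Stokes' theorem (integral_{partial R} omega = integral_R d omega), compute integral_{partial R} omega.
integral_(partial R) omega = 7/2

Stokes: integral_partial_R omega = integral_R d omega with d omega = (∂Q/∂x - ∂P/∂y) dx ∧ dy.
  ∂Q/∂x = 2*x
  ∂P/∂y = x - 3
  integrand = ∂Q/∂x - ∂P/∂y = x + 3.
Integrating over R: integral_0^1 integral_0^1 (x + 3) dx dy = 7/2.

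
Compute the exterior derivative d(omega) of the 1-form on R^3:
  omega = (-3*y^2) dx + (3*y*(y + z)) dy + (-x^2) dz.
d(omega) = (6*y) dx ∧ dy + (-2*x) dx ∧ dz + (-3*y) dy ∧ dz

For a 1-form omega = sum_i f_i dx_i, the exterior derivative is
  d(omega) = sum_{i < j} (∂f_j/∂x_i - ∂f_i/∂x_j) dx_i ∧ dx_j.
  coefficient of dx ∧ dy: ∂f_2/∂x - ∂f_1/∂y = ∂(3*y*(y + z))/∂x - ∂(-3*y^2)/∂y = 6*y
  coefficient of dx ∧ dz: ∂f_3/∂x - ∂f_1/∂z = ∂(-x^2)/∂x - ∂(-3*y^2)/∂z = -2*x
  coefficient of dy ∧ dz: ∂f_3/∂y - ∂f_2/∂z = ∂(-x^2)/∂y - ∂(3*y*(y + z))/∂z = -3*y
Assembling: d(omega) = (6*y) dx ∧ dy + (-2*x) dx ∧ dz + (-3*y) dy ∧ dz.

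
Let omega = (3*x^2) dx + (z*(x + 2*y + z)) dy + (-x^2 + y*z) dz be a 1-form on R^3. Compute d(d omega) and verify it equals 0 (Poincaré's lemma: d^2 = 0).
d(d omega) = 0

Step 1: d omega = sum_{i<j} (∂f_j/∂x_i - ∂f_i/∂x_j) dx_i ∧ dx_j:
  coeff of dx ∧ dy: z
  coeff of dx ∧ dz: -2*x
  coeff of dy ∧ dz: -x - 2*y - z
Step 2: Apply d again to each 2-form coefficient. The only possible 3-form in R^3 is dx ∧ dy ∧ dz, with coefficient
  ∂(coeff of dy∧dz)/∂x - ∂(coeff of dx∧dz)/∂y + ∂(coeff of dx∧dy)/∂z
  = ∂/∂x (-x - 2*y - z) - ∂/∂y (-2*x) + ∂/∂z (z).
Each of these terms simplifies to sums of mixed partials that cancel in pairs. The result is 0 (by equality of mixed partials for smooth functions — Schwarz / Clairaut).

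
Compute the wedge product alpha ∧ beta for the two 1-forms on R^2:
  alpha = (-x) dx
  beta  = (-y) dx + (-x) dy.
alpha ∧ beta = (x^2) dx ∧ dy

Distribute the wedge, using dx_i ∧ dx_j = -dx_j ∧ dx_i and dx_i ∧ dx_i = 0. For each pair (i, j) with i < j, the coefficient of dx_i ∧ dx_j in alpha ∧ beta is (alpha_i * beta_j - alpha_j * beta_i). Collecting: alpha ∧ beta = (x^2) dx ∧ dy.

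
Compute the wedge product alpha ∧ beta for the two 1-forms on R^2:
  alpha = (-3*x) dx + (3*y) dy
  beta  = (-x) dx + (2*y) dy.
alpha ∧ beta = (-3*x*y) dx ∧ dy

Distribute the wedge, using dx_i ∧ dx_j = -dx_j ∧ dx_i and dx_i ∧ dx_i = 0. For each pair (i, j) with i < j, the coefficient of dx_i ∧ dx_j in alpha ∧ beta is (alpha_i * beta_j - alpha_j * beta_i). Collecting: alpha ∧ beta = (-3*x*y) dx ∧ dy.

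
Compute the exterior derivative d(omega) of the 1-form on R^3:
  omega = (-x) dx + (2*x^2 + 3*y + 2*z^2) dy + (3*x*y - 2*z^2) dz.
d(omega) = (4*x) dx ∧ dy + (3*y) dx ∧ dz + (3*x - 4*z) dy ∧ dz

For a 1-form omega = sum_i f_i dx_i, the exterior derivative is
  d(omega) = sum_{i < j} (∂f_j/∂x_i - ∂f_i/∂x_j) dx_i ∧ dx_j.
  coefficient of dx ∧ dy: ∂f_2/∂x - ∂f_1/∂y = ∂(2*x^2 + 3*y + 2*z^2)/∂x - ∂(-x)/∂y = 4*x
  coefficient of dx ∧ dz: ∂f_3/∂x - ∂f_1/∂z = ∂(3*x*y - 2*z^2)/∂x - ∂(-x)/∂z = 3*y
  coefficient of dy ∧ dz: ∂f_3/∂y - ∂f_2/∂z = ∂(3*x*y - 2*z^2)/∂y - ∂(2*x^2 + 3*y + 2*z^2)/∂z = 3*x - 4*z
Assembling: d(omega) = (4*x) dx ∧ dy + (3*y) dx ∧ dz + (3*x - 4*z) dy ∧ dz.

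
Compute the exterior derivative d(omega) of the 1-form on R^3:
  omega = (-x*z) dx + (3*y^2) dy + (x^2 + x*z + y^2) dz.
d(omega) = (3*x + z) dx ∧ dz + (2*y) dy ∧ dz

For a 1-form omega = sum_i f_i dx_i, the exterior derivative is
  d(omega) = sum_{i < j} (∂f_j/∂x_i - ∂f_i/∂x_j) dx_i ∧ dx_j.
  coefficient of dx ∧ dz: ∂f_3/∂x - ∂f_1/∂z = ∂(x^2 + x*z + y^2)/∂x - ∂(-x*z)/∂z = 3*x + z
  coefficient of dy ∧ dz: ∂f_3/∂y - ∂f_2/∂z = ∂(x^2 + x*z + y^2)/∂y - ∂(3*y^2)/∂z = 2*y
Assembling: d(omega) = (3*x + z) dx ∧ dz + (2*y) dy ∧ dz.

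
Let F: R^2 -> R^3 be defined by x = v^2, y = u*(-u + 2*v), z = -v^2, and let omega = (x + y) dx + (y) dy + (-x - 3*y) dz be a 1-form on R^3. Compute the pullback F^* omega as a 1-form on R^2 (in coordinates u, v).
F^* omega = (2*u*(u^2 - 3*u*v + 2*v^2)) du + (-2*u^3 - 4*u^2*v + 16*u*v^2 + 4*v^3) dv

Using F^*(f dg) = (f ∘ F) d(g ∘ F), substitute each coordinate x_i by F_i(u, v) in f_i, and replace dx_i by d F_i = (∂F_i/∂u) du + (∂F_i/∂v) dv.
  For the x component: f_1(F) = -u^2 + 2*u*v + v^2; d F_1 = (0) du + (2*v) dv
  For the y component: f_2(F) = u*(-u + 2*v); d F_2 = (-2*u + 2*v) du + (2*u) dv
  For the z component: f_3(F) = 3*u^2 - 6*u*v - v^2; d F_3 = (0) du + (-2*v) dv
Combining and collecting du, dv coefficients:
  coeff of du: 2*u*(u^2 - 3*u*v + 2*v^2)
  coeff of dv: -2*u^3 - 4*u^2*v + 16*u*v^2 + 4*v^3
F^* omega = (2*u*(u^2 - 3*u*v + 2*v^2)) du + (-2*u^3 - 4*u^2*v + 16*u*v^2 + 4*v^3) dv.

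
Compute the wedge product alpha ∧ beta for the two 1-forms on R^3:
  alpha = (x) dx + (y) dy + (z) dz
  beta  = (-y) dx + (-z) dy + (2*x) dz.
alpha ∧ beta = (-x*z + y^2) dx ∧ dy + (2*x^2 + y*z) dx ∧ dz + (2*x*y + z^2) dy ∧ dz

Distribute the wedge, using dx_i ∧ dx_j = -dx_j ∧ dx_i and dx_i ∧ dx_i = 0. For each pair (i, j) with i < j, the coefficient of dx_i ∧ dx_j in alpha ∧ beta is (alpha_i * beta_j - alpha_j * beta_i). Collecting: alpha ∧ beta = (-x*z + y^2) dx ∧ dy + (2*x^2 + y*z) dx ∧ dz + (2*x*y + z^2) dy ∧ dz.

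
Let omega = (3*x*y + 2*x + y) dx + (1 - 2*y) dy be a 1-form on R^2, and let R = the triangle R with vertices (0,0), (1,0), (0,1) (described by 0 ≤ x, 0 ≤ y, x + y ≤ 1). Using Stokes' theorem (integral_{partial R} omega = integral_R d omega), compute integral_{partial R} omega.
integral_(partial R) omega = -1

Stokes: integral_partial_R omega = integral_R d omega with d omega = (∂Q/∂x - ∂P/∂y) dx ∧ dy.
  ∂Q/∂x = 0
  ∂P/∂y = 3*x + 1
  integrand = ∂Q/∂x - ∂P/∂y = -3*x - 1.
Integrating over R: integral_0^1 integral_0^{1-x} (-3*x - 1) dy dx = -1.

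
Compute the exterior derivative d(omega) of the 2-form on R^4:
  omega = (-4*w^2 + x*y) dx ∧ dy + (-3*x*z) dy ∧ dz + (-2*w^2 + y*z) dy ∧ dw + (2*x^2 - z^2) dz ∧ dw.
d(omega) = (-8*w) dx ∧ dy ∧ dw + (-3*z) dx ∧ dy ∧ dz + (-y) dy ∧ dz ∧ dw + (4*x) dx ∧ dz ∧ dw

For a 2-form omega = sum_{i<j} g_{ij} dx_i ∧ dx_j, the exterior derivative is
  d(omega) = sum_{i<j} d(g_{ij}) ∧ dx_i ∧ dx_j = sum_{i<j, k} (∂g_{ij}/∂x_k) dx_k ∧ dx_i ∧ dx_j.
Expand each term, using dx_k ∧ dx_i ∧ dx_j = sgn(permutation) dx_{(a)} ∧ dx_{(b)} ∧ dx_{(c)} with (a < b < c) sorted:
  d(-4*w^2 + x*y) includes (∂/∂w)(-4*w^2 + x*y) dw = (-8*w) dw, which multiplied by dx ∧ dy gives (-8*w) dx ∧ dy ∧ dw
  d(-3*x*z) includes (∂/∂x)(-3*x*z) dx = (-3*z) dx, which multiplied by dy ∧ dz gives (-3*z) dx ∧ dy ∧ dz
  d(-2*w^2 + y*z) includes (∂/∂z)(-2*w^2 + y*z) dz = (y) dz, which multiplied by dy ∧ dw gives (-y) dy ∧ dz ∧ dw
  d(2*x^2 - z^2) includes (∂/∂x)(2*x^2 - z^2) dx = (4*x) dx, which multiplied by dz ∧ dw gives (4*x) dx ∧ dz ∧ dw
Collecting like 3-forms: d(omega) = (-8*w) dx ∧ dy ∧ dw + (-3*z) dx ∧ dy ∧ dz + (-y) dy ∧ dz ∧ dw + (4*x) dx ∧ dz ∧ dw.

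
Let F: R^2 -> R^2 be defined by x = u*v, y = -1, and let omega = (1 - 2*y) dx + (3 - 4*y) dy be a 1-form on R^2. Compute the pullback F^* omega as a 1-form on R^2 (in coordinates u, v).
F^* omega = (3*v) du + (3*u) dv

Using F^*(f dg) = (f ∘ F) d(g ∘ F), substitute each coordinate x_i by F_i(u, v) in f_i, and replace dx_i by d F_i = (∂F_i/∂u) du + (∂F_i/∂v) dv.
  For the x component: f_1(F) = 3; d F_1 = (v) du + (u) dv
  For the y component: f_2(F) = 7; d F_2 = (0) du + (0) dv
Combining and collecting du, dv coefficients:
  coeff of du: 3*v
  coeff of dv: 3*u
F^* omega = (3*v) du + (3*u) dv.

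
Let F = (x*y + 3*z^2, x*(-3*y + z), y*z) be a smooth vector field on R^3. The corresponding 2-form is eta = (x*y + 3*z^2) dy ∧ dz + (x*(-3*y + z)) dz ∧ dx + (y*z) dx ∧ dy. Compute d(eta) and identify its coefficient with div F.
d(eta) = (-3*x + 2*y) dx ∧ dy ∧ dz; div F = -3*x + 2*y

For a 2-form in R^3 of the form above, applying d gives a 3-form with coefficient ∂P/∂x + ∂Q/∂y + ∂R/∂z:
  ∂P/∂x = y
  ∂Q/∂y = -3*x
  ∂R/∂z = y
Sum = -3*x + 2*y, which is exactly div F.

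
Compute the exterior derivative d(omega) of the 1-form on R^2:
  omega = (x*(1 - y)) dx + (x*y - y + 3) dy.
d(omega) = (x + y) dx ∧ dy

For a 1-form omega = sum_i f_i dx_i, the exterior derivative is
  d(omega) = sum_{i < j} (∂f_j/∂x_i - ∂f_i/∂x_j) dx_i ∧ dx_j.
  coefficient of dx ∧ dy: ∂f_2/∂x - ∂f_1/∂y = ∂(x*y - y + 3)/∂x - ∂(x*(1 - y))/∂y = x + y
Assembling: d(omega) = (x + y) dx ∧ dy.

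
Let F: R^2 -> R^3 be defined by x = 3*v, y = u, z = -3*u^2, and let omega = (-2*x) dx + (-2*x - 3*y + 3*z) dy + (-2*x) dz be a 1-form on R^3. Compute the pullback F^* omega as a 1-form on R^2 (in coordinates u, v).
F^* omega = (-9*u^2 + 36*u*v - 3*u - 6*v) du + (-18*v) dv

Using F^*(f dg) = (f ∘ F) d(g ∘ F), substitute each coordinate x_i by F_i(u, v) in f_i, and replace dx_i by d F_i = (∂F_i/∂u) du + (∂F_i/∂v) dv.
  For the x component: f_1(F) = -6*v; d F_1 = (0) du + (3) dv
  For the y component: f_2(F) = -9*u^2 - 3*u - 6*v; d F_2 = (1) du + (0) dv
  For the z component: f_3(F) = -6*v; d F_3 = (-6*u) du + (0) dv
Combining and collecting du, dv coefficients:
  coeff of du: -9*u^2 + 36*u*v - 3*u - 6*v
  coeff of dv: -18*v
F^* omega = (-9*u^2 + 36*u*v - 3*u - 6*v) du + (-18*v) dv.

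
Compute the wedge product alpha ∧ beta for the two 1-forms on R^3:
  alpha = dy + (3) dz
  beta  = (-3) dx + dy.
alpha ∧ beta = (3) dx ∧ dy + (9) dx ∧ dz + (-3) dy ∧ dz

Distribute the wedge, using dx_i ∧ dx_j = -dx_j ∧ dx_i and dx_i ∧ dx_i = 0. For each pair (i, j) with i < j, the coefficient of dx_i ∧ dx_j in alpha ∧ beta is (alpha_i * beta_j - alpha_j * beta_i). Collecting: alpha ∧ beta = (3) dx ∧ dy + (9) dx ∧ dz + (-3) dy ∧ dz.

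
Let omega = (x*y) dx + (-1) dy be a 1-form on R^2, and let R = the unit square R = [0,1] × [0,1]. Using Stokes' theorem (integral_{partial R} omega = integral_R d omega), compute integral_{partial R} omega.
integral_(partial R) omega = -1/2

Stokes: integral_partial_R omega = integral_R d omega with d omega = (∂Q/∂x - ∂P/∂y) dx ∧ dy.
  ∂Q/∂x = 0
  ∂P/∂y = x
  integrand = ∂Q/∂x - ∂P/∂y = -x.
Integrating over R: integral_0^1 integral_0^1 (-x) dx dy = -1/2.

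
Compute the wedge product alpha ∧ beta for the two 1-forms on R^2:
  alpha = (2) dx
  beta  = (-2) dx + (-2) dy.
alpha ∧ beta = (-4) dx ∧ dy

Distribute the wedge, using dx_i ∧ dx_j = -dx_j ∧ dx_i and dx_i ∧ dx_i = 0. For each pair (i, j) with i < j, the coefficient of dx_i ∧ dx_j in alpha ∧ beta is (alpha_i * beta_j - alpha_j * beta_i). Collecting: alpha ∧ beta = (-4) dx ∧ dy.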